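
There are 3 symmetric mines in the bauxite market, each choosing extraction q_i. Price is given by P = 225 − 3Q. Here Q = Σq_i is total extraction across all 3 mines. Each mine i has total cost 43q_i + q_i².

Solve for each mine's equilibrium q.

13

A representative mine's profit is π_i = q_i(225 − 3Q) − 43q_i − q_i², with Q = q_i + Σ_{j≠i} q_j.
First-order condition: 182 − 8q_i − 3Σ_{j≠i} q_j = 0.
In a symmetric equilibrium every mine chooses the same q, so Σ_{j≠i} q_j = 2q. The condition becomes 182 − 14q = 0, giving q = 182/14 = 13.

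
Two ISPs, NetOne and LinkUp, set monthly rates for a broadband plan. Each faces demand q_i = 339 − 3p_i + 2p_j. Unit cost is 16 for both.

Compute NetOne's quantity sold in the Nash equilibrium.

NetOne's profit: π = (p_{NetOne} − 16)(339 − 3p_{NetOne} + 2p_{LinkUp}).
∂π/∂p_{NetOne} = 387 − 6p_{NetOne} + 2p_{LinkUp} = 0 ⇒ p_{NetOne} = 64.5 + (1/3)p_{LinkUp}.
By symmetry p_{LinkUp} = p_{NetOne}; substituting into the reaction function, (2/3)p_{NetOne} = 64.5 and p_{NetOne} = 96.75.
q_{NetOne} = 339 − 3·96.75 + 2·96.75 = 242.25.

242.25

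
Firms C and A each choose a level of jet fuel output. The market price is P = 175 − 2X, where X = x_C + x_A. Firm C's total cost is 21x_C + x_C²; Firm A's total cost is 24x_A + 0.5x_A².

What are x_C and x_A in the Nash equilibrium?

Firm C's profit: π = x_C(175 − 2(x_C + x_A)) − 21x_C − x_C².
∂π/∂x_C = 154 − 6x_C − 2x_A = 0, so x_C = 77/3 − (1/3)x_A.
For A: ∂π/∂x_A = 151 − 5x_A − 2x_C = 0 ⇒ x_A = 30.2 − 0.4x_C.
Plugging x_A into C's best response: x_C = 77/3 − (1/3)(30.2 − 0.4x_C) ⇒ (13/15)x_C = 15.6, so x_C = 18.
Then x_A = 30.2 − 0.4·18 = 23.

18, 23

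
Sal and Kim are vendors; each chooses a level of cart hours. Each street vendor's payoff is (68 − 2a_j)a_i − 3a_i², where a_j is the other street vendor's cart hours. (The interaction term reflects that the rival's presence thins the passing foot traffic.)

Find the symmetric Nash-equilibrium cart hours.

Sal's payoff is (68 − 2a_K)a_S − 3a_S².
∂π/∂a_S = 68 − 2a_K − 6a_S = 0, so a_S = 34/3 − (1/3)a_K.
Setting a_S = a_K in the reaction function: a_S = 34/3 − (1/3)a_S, so a_S = (34/3) / (4/3) = 8.5.

8.5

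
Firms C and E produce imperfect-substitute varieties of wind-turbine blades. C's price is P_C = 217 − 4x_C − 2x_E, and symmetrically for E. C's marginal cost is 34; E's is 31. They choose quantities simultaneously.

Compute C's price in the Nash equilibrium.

Firm C's profit: π = x_C(217 − 4x_C − 2x_E) − 34x_C.
∂π/∂x_C = 183 − 8x_C − 2x_E = 0 ⇒ x_C = 22.875 − 0.25x_E.
Similarly x_E = 23.25 − 0.25x_C.
Substituting the second reaction function into the first: x_C = 22.875 − 0.25(23.25 − 0.25x_C), which gives 0.9375x_C = 17.0625 ⇒ x_C = 18.2.
Then x_E = 23.25 − 0.25·18.2 = 18.7.
P_C = 217 − 4·18.2 − 2·18.7 = 106.8.

106.8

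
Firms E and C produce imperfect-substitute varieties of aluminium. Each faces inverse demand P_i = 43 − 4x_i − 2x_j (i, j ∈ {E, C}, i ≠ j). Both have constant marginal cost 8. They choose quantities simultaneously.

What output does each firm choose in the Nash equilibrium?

Firm E's profit: π = x_E(43 − 4x_E − 2x_C) − 8x_E.
∂π/∂x_E = 35 − 8x_E − 2x_C = 0 ⇒ x_E = 4.375 − 0.25x_C.
The game is symmetric, so in equilibrium x_C = x_E: the reaction function gives 1.25x_E = 4.375, hence x_E = 3.5.

3.5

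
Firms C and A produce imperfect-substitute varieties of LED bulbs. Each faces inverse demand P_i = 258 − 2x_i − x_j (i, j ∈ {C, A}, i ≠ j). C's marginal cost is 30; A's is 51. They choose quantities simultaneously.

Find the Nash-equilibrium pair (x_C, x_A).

Firm C's profit: π = x_C(258 − 2x_C − x_A) − 30x_C.
∂π/∂x_C = 228 − 4x_C − x_A = 0 ⇒ x_C = 57 − 0.25x_A.
Similarly x_A = 51.75 − 0.25x_C.
Plugging x_A into C's best response: x_C = 57 − 0.25(51.75 − 0.25x_C) ⇒ 0.9375x_C = 44.0625, so x_C = 47.
Then x_A = 51.75 − 0.25·47 = 40.

47, 40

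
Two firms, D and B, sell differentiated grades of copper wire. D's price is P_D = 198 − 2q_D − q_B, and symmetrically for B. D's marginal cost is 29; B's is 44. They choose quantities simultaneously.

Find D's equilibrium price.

98.6

Firm D's profit: π = q_D(198 − 2q_D − q_B) − 29q_D.
∂π/∂q_D = 169 − 4q_D − q_B = 0 ⇒ q_D = 42.25 − 0.25q_B.
Similarly q_B = 38.5 − 0.25q_D.
Solving the two reaction functions simultaneously: (1 − (−0.25)(−0.25))q_D = 42.25 − 0.25·38.5, so 0.9375q_D = 32.625 and q_D = 34.8.
Then q_B = 38.5 − 0.25·34.8 = 29.8.
P_D = 198 − 2·34.8 − 29.8 = 98.6.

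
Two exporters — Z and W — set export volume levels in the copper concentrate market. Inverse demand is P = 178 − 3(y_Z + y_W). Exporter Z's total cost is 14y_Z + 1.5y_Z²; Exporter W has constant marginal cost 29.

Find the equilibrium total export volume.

30.8

Exporter Z's profit: π = y_Z(178 − 3(y_Z + y_W)) − 14y_Z − 1.5y_Z².
∂π/∂y_Z = 164 − 9y_Z − 3y_W = 0, so y_Z = 164/9 − (1/3)y_W.
For W: ∂π/∂y_W = 149 − 6y_W − 3y_Z = 0 ⇒ y_W = 149/6 − 0.5y_Z.
Solving the two reaction functions simultaneously: (1 − (−1/3)(−0.5))y_Z = 164/9 − (1/3)·(149/6), so (5/6)y_Z = 179/18 and y_Z = 179/15.
Then y_W = 149/6 − 0.5·(179/15) = 283/15.
Total export volume: 179/15 + 283/15 = 30.8.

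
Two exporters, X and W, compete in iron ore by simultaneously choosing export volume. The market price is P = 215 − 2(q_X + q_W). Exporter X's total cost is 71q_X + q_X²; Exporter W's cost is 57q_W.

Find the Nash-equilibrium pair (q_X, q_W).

Exporter X's profit: π = q_X(215 − 2(q_X + q_W)) − 71q_X − q_X².
∂π/∂q_X = 144 − 6q_X − 2q_W = 0, so q_X = 24 − (1/3)q_W.
For W: ∂π/∂q_W = 158 − 4q_W − 2q_X = 0 ⇒ q_W = 39.5 − 0.5q_X.
Solving the two reaction functions simultaneously: (1 − (−1/3)(−0.5))q_X = 24 − (1/3)·39.5, so (5/6)q_X = 65/6 and q_X = 13.
Then q_W = 39.5 − 0.5·13 = 33.

13, 33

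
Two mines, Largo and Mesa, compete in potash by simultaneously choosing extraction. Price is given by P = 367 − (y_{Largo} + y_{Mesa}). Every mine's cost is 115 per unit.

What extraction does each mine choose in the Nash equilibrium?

84

Mine Largo's profit: π = y_{Largo}(367 − (y_{Largo} + y_{Mesa})) − 115y_{Largo}.
∂π/∂y_{Largo} = 252 − 2y_{Largo} − y_{Mesa} = 0, so y_{Largo} = 126 − 0.5y_{Mesa}.
By symmetry y_{Mesa} = y_{Largo}; substituting into the reaction function, 1.5y_{Largo} = 126 and y_{Largo} = 84.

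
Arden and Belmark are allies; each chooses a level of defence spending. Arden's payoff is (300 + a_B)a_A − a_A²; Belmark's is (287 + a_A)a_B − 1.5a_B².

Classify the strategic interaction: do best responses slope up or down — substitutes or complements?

Expanding Arden's payoff: 300a_A + a_Ba_A − a_A².
∂π/∂a_A = 300 + a_B − 2a_A = 0, so a_A = 150 + 0.5a_B.
The best-response slope da_A/da_B = 0.5 > 0: the reaction function is upward-sloping, so the choices are strategic complements.

strategic complements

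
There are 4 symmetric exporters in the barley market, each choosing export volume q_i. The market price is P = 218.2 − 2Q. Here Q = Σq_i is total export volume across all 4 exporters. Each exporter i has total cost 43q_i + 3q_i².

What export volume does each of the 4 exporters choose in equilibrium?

10.95

A representative exporter's profit is π_i = q_i(218.2 − 2Q) − 43q_i − 3q_i², with Q = q_i + Σ_{j≠i} q_j.
First-order condition: 175.2 − 10q_i − 2Σ_{j≠i} q_j = 0.
In a symmetric equilibrium every exporter chooses the same q, so Σ_{j≠i} q_j = 3q. The condition becomes 175.2 − 16q = 0, giving q = 175.2/16 = 10.95.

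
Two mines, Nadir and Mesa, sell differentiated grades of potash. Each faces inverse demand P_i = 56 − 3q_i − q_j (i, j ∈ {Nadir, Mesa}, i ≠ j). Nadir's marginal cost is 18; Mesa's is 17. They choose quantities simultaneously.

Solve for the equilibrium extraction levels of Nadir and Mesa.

5.4, 5.6

Mine Nadir's profit: π = q_{Nadir}(56 − 3q_{Nadir} − q_{Mesa}) − 18q_{Nadir}.
∂π/∂q_{Nadir} = 38 − 6q_{Nadir} − q_{Mesa} = 0 ⇒ q_{Nadir} = 19/3 − (1/6)q_{Mesa}.
Similarly q_{Mesa} = 6.5 − (1/6)q_{Nadir}.
Substituting the second reaction function into the first: q_{Nadir} = 19/3 − (1/6)(6.5 − (1/6)q_{Nadir}), which gives (35/36)q_{Nadir} = 5.25 ⇒ q_{Nadir} = 5.4.
Then q_{Mesa} = 6.5 − (1/6)·5.4 = 5.6.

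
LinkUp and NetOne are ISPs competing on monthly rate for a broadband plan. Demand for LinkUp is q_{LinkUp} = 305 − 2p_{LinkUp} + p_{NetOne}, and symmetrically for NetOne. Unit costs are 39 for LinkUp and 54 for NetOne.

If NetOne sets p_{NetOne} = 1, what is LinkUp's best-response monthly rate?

96

LinkUp's profit: π = (p_{LinkUp} − 39)(305 − 2p_{LinkUp} + p_{NetOne}).
∂π/∂p_{LinkUp} = 383 − 4p_{LinkUp} + p_{NetOne} = 0 ⇒ p_{LinkUp} = 95.75 + 0.25p_{NetOne}.
At p_{NetOne} = 1: p_{LinkUp} = 95.75 + 0.25·1 = 96.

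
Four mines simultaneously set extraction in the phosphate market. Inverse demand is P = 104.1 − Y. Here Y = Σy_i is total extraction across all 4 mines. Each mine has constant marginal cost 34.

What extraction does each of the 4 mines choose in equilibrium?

14.02

A representative mine's profit is π_i = y_i(104.1 − Y) − 34y_i, with Y = y_i + Σ_{j≠i} y_j.
First-order condition: 70.1 − 2y_i − Σ_{j≠i} y_j = 0.
In a symmetric equilibrium every mine chooses the same y, so Σ_{j≠i} y_j = 3y. The condition becomes 70.1 − 5y = 0, giving y = 70.1/5 = 14.02.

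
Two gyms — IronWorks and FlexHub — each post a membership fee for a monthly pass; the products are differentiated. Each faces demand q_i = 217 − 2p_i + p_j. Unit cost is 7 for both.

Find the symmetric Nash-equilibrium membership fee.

77

IronWorks's profit: π = (p_{IronWorks} − 7)(217 − 2p_{IronWorks} + p_{FlexHub}).
∂π/∂p_{IronWorks} = 231 − 4p_{IronWorks} + p_{FlexHub} = 0 ⇒ p_{IronWorks} = 57.75 + 0.25p_{FlexHub}.
By symmetry p_{FlexHub} = p_{IronWorks}; substituting into the reaction function, 0.75p_{IronWorks} = 57.75 and p_{IronWorks} = 77.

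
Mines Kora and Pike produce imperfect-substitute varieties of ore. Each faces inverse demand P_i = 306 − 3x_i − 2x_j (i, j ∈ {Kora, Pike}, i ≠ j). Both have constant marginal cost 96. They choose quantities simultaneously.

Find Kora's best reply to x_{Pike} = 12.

Mine Kora's profit: π = x_{Kora}(306 − 3x_{Kora} − 2x_{Pike}) − 96x_{Kora}.
∂π/∂x_{Kora} = 210 − 6x_{Kora} − 2x_{Pike} = 0 ⇒ x_{Kora} = 35 − (1/3)x_{Pike}.
At x_{Pike} = 12: x_{Kora} = 35 − (1/3)·12 = 31.

31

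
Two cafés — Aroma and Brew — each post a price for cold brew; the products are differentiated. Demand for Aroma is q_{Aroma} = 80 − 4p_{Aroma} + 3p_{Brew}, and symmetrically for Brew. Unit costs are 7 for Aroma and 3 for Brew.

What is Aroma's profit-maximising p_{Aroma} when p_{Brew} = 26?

Aroma's profit: π = (p_{Aroma} − 7)(80 − 4p_{Aroma} + 3p_{Brew}).
∂π/∂p_{Aroma} = 108 − 8p_{Aroma} + 3p_{Brew} = 0 ⇒ p_{Aroma} = 13.5 + 0.375p_{Brew}.
At p_{Brew} = 26: p_{Aroma} = 13.5 + 0.375·26 = 23.25.

23.25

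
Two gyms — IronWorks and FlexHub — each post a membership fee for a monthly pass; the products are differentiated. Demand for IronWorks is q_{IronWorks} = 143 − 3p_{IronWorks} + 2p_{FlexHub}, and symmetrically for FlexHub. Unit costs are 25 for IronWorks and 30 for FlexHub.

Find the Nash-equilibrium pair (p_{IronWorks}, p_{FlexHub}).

IronWorks's profit: π = (p_{IronWorks} − 25)(143 − 3p_{IronWorks} + 2p_{FlexHub}).
∂π/∂p_{IronWorks} = 218 − 6p_{IronWorks} + 2p_{FlexHub} = 0 ⇒ p_{IronWorks} = 109/3 + (1/3)p_{FlexHub}.
Similarly p_{FlexHub} = 233/6 + (1/3)p_{IronWorks}.
Solving the two reaction functions simultaneously: (1 − (1/3)(1/3))p_{IronWorks} = 109/3 + (1/3)·(233/6), so (8/9)p_{IronWorks} = 887/18 and p_{IronWorks} = 55.4375.
Then p_{FlexHub} = 233/6 + (1/3)·55.4375 = 57.3125.

55.4375, 57.3125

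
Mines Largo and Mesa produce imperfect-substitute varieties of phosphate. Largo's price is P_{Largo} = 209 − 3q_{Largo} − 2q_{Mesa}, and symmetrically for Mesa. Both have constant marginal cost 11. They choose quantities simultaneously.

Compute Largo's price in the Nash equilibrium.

Mine Largo's profit: π = q_{Largo}(209 − 3q_{Largo} − 2q_{Mesa}) − 11q_{Largo}.
∂π/∂q_{Largo} = 198 − 6q_{Largo} − 2q_{Mesa} = 0 ⇒ q_{Largo} = 33 − (1/3)q_{Mesa}.
The game is symmetric, so in equilibrium q_{Mesa} = q_{Largo}: the reaction function gives (4/3)q_{Largo} = 33, hence q_{Largo} = 24.75.
P_{Largo} = 209 − 3·24.75 − 2·24.75 = 85.25.

85.25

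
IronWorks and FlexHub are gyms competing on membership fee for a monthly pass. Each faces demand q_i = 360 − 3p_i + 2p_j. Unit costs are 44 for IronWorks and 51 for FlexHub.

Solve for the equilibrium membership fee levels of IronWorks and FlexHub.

IronWorks's profit: π = (p_{IronWorks} − 44)(360 − 3p_{IronWorks} + 2p_{FlexHub}).
∂π/∂p_{IronWorks} = 492 − 6p_{IronWorks} + 2p_{FlexHub} = 0 ⇒ p_{IronWorks} = 82 + (1/3)p_{FlexHub}.
Similarly p_{FlexHub} = 85.5 + (1/3)p_{IronWorks}.
Substituting the second reaction function into the first: p_{IronWorks} = 82 + (1/3)(85.5 + (1/3)p_{IronWorks}), which gives (8/9)p_{IronWorks} = 110.5 ⇒ p_{IronWorks} = 124.3125.
Then p_{FlexHub} = 85.5 + (1/3)·124.3125 = 126.9375.

124.3125, 126.9375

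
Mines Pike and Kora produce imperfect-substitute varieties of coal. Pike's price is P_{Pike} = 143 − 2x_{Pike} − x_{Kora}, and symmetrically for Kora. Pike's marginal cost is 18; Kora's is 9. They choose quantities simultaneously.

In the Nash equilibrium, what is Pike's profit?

Mine Pike's profit: π = x_{Pike}(143 − 2x_{Pike} − x_{Kora}) − 18x_{Pike}.
∂π/∂x_{Pike} = 125 − 4x_{Pike} − x_{Kora} = 0 ⇒ x_{Pike} = 31.25 − 0.25x_{Kora}.
Similarly x_{Kora} = 33.5 − 0.25x_{Pike}.
Plugging x_{Kora} into Pike's best response: x_{Pike} = 31.25 − 0.25(33.5 − 0.25x_{Pike}) ⇒ 0.9375x_{Pike} = 22.875, so x_{Pike} = 24.4.
Then x_{Kora} = 33.5 − 0.25·24.4 = 27.4.
P_{Pike} = 143 − 2·24.4 − 27.4 = 66.8.
Profit = (66.8 − 18)·24.4 = 1190.72.

1190.72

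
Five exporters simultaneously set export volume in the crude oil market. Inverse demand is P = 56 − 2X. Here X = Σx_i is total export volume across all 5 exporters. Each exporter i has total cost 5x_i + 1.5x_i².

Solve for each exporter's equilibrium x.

A representative exporter's profit is π_i = x_i(56 − 2X) − 5x_i − 1.5x_i², with X = x_i + Σ_{j≠i} x_j.
First-order condition: 51 − 7x_i − 2Σ_{j≠i} x_j = 0.
With identical exporters, set every x_j = x: then 51 − 7x − 8x = 0, i.e. x = 51/15 = 3.4.

3.4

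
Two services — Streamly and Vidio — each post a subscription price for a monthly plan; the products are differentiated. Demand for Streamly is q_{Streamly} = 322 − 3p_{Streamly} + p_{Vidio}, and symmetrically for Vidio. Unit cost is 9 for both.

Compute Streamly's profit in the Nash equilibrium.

11089.92

Streamly's profit: π = (p_{Streamly} − 9)(322 − 3p_{Streamly} + p_{Vidio}).
∂π/∂p_{Streamly} = 349 − 6p_{Streamly} + p_{Vidio} = 0 ⇒ p_{Streamly} = 349/6 + (1/6)p_{Vidio}.
By symmetry p_{Vidio} = p_{Streamly}; substituting into the reaction function, (5/6)p_{Streamly} = 349/6 and p_{Streamly} = 69.8.
q_{Streamly} = 322 − 3·69.8 + 69.8 = 182.4.
Profit = (69.8 − 9)·182.4 = 11089.92.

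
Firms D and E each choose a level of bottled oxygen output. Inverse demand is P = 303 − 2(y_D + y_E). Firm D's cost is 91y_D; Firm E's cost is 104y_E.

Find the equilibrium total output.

Firm D's profit: π = y_D(303 − 2(y_D + y_E)) − 91y_D.
∂π/∂y_D = 212 − 4y_D − 2y_E = 0, so y_D = 53 − 0.5y_E.
By the same steps for E: y_E = 49.75 − 0.5y_D.
Solving the two reaction functions simultaneously: (1 − (−0.5)(−0.5))y_D = 53 − 0.5·49.75, so 0.75y_D = 28.125 and y_D = 37.5.
Then y_E = 49.75 − 0.5·37.5 = 31.
Total output: 37.5 + 31 = 68.5.

68.5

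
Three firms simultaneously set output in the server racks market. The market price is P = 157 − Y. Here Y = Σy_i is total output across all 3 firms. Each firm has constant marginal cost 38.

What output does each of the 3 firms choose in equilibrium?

29.75

A representative firm's profit is π_i = y_i(157 − Y) − 38y_i, with Y = y_i + Σ_{j≠i} y_j.
First-order condition: 119 − 2y_i − Σ_{j≠i} y_j = 0.
With identical firms, set every y_j = y: then 119 − 2y − 2y = 0, i.e. y = 119/4 = 29.75.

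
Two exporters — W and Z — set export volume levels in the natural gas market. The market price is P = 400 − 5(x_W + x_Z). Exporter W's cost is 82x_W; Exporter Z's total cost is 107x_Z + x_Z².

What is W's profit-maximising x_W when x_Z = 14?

24.8

Exporter W's profit: π = x_W(400 − 5(x_W + x_Z)) − 82x_W.
∂π/∂x_W = 318 − 10x_W − 5x_Z = 0, so x_W = 31.8 − 0.5x_Z.
At x_Z = 14: x_W = 31.8 − 0.5·14 = 24.8.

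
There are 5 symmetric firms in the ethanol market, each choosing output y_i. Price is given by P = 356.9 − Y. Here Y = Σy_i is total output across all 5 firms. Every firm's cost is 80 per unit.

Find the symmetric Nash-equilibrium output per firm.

A representative firm's profit is π_i = y_i(356.9 − Y) − 80y_i, with Y = y_i + Σ_{j≠i} y_j.
First-order condition: 276.9 − 2y_i − Σ_{j≠i} y_j = 0.
With identical firms, set every y_j = y: then 276.9 − 2y − 4y = 0, i.e. y = 276.9/6 = 46.15.

46.15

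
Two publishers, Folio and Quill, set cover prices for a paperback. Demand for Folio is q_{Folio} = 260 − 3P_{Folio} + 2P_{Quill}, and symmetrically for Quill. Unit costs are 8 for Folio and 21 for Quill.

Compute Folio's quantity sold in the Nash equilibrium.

Folio's profit: π = (P_{Folio} − 8)(260 − 3P_{Folio} + 2P_{Quill}).
∂π/∂P_{Folio} = 284 − 6P_{Folio} + 2P_{Quill} = 0 ⇒ P_{Folio} = 142/3 + (1/3)P_{Quill}.
Similarly P_{Quill} = 323/6 + (1/3)P_{Folio}.
Plugging P_{Quill} into Folio's best response: P_{Folio} = 142/3 + (1/3)(323/6 + (1/3)P_{Folio}) ⇒ (8/9)P_{Folio} = 1175/18, so P_{Folio} = 73.4375.
Then P_{Quill} = 323/6 + (1/3)·73.4375 = 78.3125.
q_{Folio} = 260 − 3·73.4375 + 2·78.3125 = 196.3125.

196.3125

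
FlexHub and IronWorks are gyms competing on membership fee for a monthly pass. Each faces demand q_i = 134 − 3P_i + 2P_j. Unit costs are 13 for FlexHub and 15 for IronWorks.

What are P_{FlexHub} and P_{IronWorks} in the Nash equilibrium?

43.625, 44.375

FlexHub's profit: π = (P_{FlexHub} − 13)(134 − 3P_{FlexHub} + 2P_{IronWorks}).
∂π/∂P_{FlexHub} = 173 − 6P_{FlexHub} + 2P_{IronWorks} = 0 ⇒ P_{FlexHub} = 173/6 + (1/3)P_{IronWorks}.
Similarly P_{IronWorks} = 179/6 + (1/3)P_{FlexHub}.
Substituting the second reaction function into the first: P_{FlexHub} = 173/6 + (1/3)(179/6 + (1/3)P_{FlexHub}), which gives (8/9)P_{FlexHub} = 349/9 ⇒ P_{FlexHub} = 43.625.
Then P_{IronWorks} = 179/6 + (1/3)·43.625 = 44.375.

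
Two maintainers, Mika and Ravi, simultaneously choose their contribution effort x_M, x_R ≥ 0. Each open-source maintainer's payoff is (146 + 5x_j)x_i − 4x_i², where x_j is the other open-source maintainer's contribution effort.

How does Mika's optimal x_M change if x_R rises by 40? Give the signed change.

25

Mika's payoff is (146 + 5x_R)x_M − 4x_M².
∂π/∂x_M = 146 + 5x_R − 8x_M = 0, so x_M = 18.25 + 0.625x_R.
The reaction-function slope is 0.625, so a 40-unit rise in x_R moves x_M by 0.625 × 40 = 25. Mika's best response rises — the actions are strategic complements.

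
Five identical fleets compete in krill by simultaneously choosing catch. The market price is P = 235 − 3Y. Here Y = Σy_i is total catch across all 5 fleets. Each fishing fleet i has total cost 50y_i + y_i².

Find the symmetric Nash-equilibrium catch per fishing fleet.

9.25

A representative fishing fleet's profit is π_i = y_i(235 − 3Y) − 50y_i − y_i², with Y = y_i + Σ_{j≠i} y_j.
First-order condition: 185 − 8y_i − 3Σ_{j≠i} y_j = 0.
Imposing symmetry (y_j = y for all j) turns Σ_{j≠i} y_j into 4y, so 185 = 20y and y = 9.25.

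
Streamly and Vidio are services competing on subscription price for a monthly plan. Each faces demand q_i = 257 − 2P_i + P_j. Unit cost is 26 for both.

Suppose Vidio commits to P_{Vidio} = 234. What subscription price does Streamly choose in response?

135.75

Streamly's profit: π = (P_{Streamly} − 26)(257 − 2P_{Streamly} + P_{Vidio}).
∂π/∂P_{Streamly} = 309 − 4P_{Streamly} + P_{Vidio} = 0 ⇒ P_{Streamly} = 77.25 + 0.25P_{Vidio}.
At P_{Vidio} = 234: P_{Streamly} = 77.25 + 0.25·234 = 135.75.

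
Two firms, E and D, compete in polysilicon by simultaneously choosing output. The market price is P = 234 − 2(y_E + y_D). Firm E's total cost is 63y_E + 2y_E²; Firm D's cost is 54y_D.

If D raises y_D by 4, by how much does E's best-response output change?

Firm E's profit: π = y_E(234 − 2(y_E + y_D)) − 63y_E − 2y_E².
∂π/∂y_E = 171 − 8y_E − 2y_D = 0, so y_E = 21.375 − 0.25y_D.
The reaction-function slope is −0.25, so a 4-unit rise in y_D moves y_E by −0.25 × 4 = −1. E's best response falls — the actions are strategic substitutes.

-1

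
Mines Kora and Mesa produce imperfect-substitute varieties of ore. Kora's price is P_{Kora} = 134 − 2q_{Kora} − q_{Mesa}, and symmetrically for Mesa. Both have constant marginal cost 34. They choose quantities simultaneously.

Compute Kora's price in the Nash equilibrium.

Mine Kora's profit: π = q_{Kora}(134 − 2q_{Kora} − q_{Mesa}) − 34q_{Kora}.
∂π/∂q_{Kora} = 100 − 4q_{Kora} − q_{Mesa} = 0 ⇒ q_{Kora} = 25 − 0.25q_{Mesa}.
By symmetry q_{Mesa} = q_{Kora}; substituting into the reaction function, 1.25q_{Kora} = 25 and q_{Kora} = 20.
P_{Kora} = 134 − 2·20 − 20 = 74.

74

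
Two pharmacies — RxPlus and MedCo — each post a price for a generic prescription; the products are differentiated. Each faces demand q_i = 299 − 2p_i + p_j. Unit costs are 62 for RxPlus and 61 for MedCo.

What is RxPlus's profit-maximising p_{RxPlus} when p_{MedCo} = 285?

RxPlus's profit: π = (p_{RxPlus} − 62)(299 − 2p_{RxPlus} + p_{MedCo}).
∂π/∂p_{RxPlus} = 423 − 4p_{RxPlus} + p_{MedCo} = 0 ⇒ p_{RxPlus} = 105.75 + 0.25p_{MedCo}.
At p_{MedCo} = 285: p_{RxPlus} = 105.75 + 0.25·285 = 177.

177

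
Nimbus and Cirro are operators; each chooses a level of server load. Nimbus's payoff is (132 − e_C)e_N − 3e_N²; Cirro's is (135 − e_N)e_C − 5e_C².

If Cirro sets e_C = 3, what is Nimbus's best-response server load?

21.5

Expanding Nimbus's payoff: 132e_N − e_Ce_N − 3e_N².
∂π/∂e_N = 132 − e_C − 6e_N = 0, so e_N = 22 − (1/6)e_C.
At e_C = 3: e_N = 22 − (1/6)·3 = 21.5.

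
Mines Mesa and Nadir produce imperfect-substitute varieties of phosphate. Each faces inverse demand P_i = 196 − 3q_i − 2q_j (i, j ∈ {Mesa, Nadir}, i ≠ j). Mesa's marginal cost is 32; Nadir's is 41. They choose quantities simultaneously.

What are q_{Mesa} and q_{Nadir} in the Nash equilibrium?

21.0625, 18.8125

Mine Mesa's profit: π = q_{Mesa}(196 − 3q_{Mesa} − 2q_{Nadir}) − 32q_{Mesa}.
∂π/∂q_{Mesa} = 164 − 6q_{Mesa} − 2q_{Nadir} = 0 ⇒ q_{Mesa} = 82/3 − (1/3)q_{Nadir}.
Similarly q_{Nadir} = 155/6 − (1/3)q_{Mesa}.
Plugging q_{Nadir} into Mesa's best response: q_{Mesa} = 82/3 − (1/3)(155/6 − (1/3)q_{Mesa}) ⇒ (8/9)q_{Mesa} = 337/18, so q_{Mesa} = 21.0625.
Then q_{Nadir} = 155/6 − (1/3)·21.0625 = 18.8125.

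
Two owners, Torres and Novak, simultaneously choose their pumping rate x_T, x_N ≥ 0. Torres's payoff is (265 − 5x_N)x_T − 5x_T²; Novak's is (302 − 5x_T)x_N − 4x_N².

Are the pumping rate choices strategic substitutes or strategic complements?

Expanding Torres's payoff: 265x_T − 5x_Nx_T − 5x_T².
∂π/∂x_T = 265 − 5x_N − 10x_T = 0, so x_T = 26.5 − 0.5x_N.
The best-response slope dx_T/dx_N = −0.5 < 0: the reaction function is downward-sloping, so the choices are strategic substitutes.

strategic substitutes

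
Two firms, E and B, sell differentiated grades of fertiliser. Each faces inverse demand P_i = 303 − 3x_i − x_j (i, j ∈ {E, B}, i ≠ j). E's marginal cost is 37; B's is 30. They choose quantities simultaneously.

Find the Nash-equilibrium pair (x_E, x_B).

37.8, 39.2

Firm E's profit: π = x_E(303 − 3x_E − x_B) − 37x_E.
∂π/∂x_E = 266 − 6x_E − x_B = 0 ⇒ x_E = 133/3 − (1/6)x_B.
Similarly x_B = 45.5 − (1/6)x_E.
Solving the two reaction functions simultaneously: (1 − (−1/6)(−1/6))x_E = 133/3 − (1/6)·45.5, so (35/36)x_E = 36.75 and x_E = 37.8.
Then x_B = 45.5 − (1/6)·37.8 = 39.2.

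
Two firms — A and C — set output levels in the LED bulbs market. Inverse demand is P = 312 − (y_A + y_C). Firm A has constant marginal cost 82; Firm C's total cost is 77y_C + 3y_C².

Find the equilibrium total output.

123

Firm A's profit: π = y_A(312 − (y_A + y_C)) − 82y_A.
∂π/∂y_A = 230 − 2y_A − y_C = 0, so y_A = 115 − 0.5y_C.
For C: ∂π/∂y_C = 235 − 8y_C − y_A = 0 ⇒ y_C = 29.375 − 0.125y_A.
Plugging y_C into A's best response: y_A = 115 − 0.5(29.375 − 0.125y_A) ⇒ 0.9375y_A = 100.3125, so y_A = 107.
Then y_C = 29.375 − 0.125·107 = 16.
Total output: 107 + 16 = 123.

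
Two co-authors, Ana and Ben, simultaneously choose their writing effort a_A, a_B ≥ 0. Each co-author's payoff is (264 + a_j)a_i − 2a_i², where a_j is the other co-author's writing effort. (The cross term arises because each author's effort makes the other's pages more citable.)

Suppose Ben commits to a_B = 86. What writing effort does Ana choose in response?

87.5

Ana's payoff is (264 + a_B)a_A − 2a_A².
∂π/∂a_A = 264 + a_B − 4a_A = 0, so a_A = 66 + 0.25a_B.
At a_B = 86: a_A = 66 + 0.25·86 = 87.5.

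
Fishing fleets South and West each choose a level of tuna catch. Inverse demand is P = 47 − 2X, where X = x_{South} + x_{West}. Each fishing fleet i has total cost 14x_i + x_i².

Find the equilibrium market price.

30.5

Fishing fleet South's profit: π = x_{South}(47 − 2(x_{South} + x_{West})) − 14x_{South} − x_{South}².
∂π/∂x_{South} = 33 − 6x_{South} − 2x_{West} = 0, so x_{South} = 5.5 − (1/3)x_{West}.
The game is symmetric, so in equilibrium x_{West} = x_{South}: the reaction function gives (4/3)x_{South} = 5.5, hence x_{South} = 4.125.
Equilibrium price: P = 47 − 2·8.25 = 30.5.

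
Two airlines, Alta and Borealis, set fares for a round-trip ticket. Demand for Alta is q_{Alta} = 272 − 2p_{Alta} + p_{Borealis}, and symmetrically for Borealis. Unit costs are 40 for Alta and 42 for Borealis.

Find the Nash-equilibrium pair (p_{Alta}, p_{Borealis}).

Alta's profit: π = (p_{Alta} − 40)(272 − 2p_{Alta} + p_{Borealis}).
∂π/∂p_{Alta} = 352 − 4p_{Alta} + p_{Borealis} = 0 ⇒ p_{Alta} = 88 + 0.25p_{Borealis}.
Similarly p_{Borealis} = 89 + 0.25p_{Alta}.
Plugging p_{Borealis} into Alta's best response: p_{Alta} = 88 + 0.25(89 + 0.25p_{Alta}) ⇒ 0.9375p_{Alta} = 110.25, so p_{Alta} = 117.6.
Then p_{Borealis} = 89 + 0.25·117.6 = 118.4.

117.6, 118.4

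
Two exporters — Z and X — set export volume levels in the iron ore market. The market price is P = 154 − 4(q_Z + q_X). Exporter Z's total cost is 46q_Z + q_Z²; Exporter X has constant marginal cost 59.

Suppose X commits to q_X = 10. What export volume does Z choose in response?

Exporter Z's profit: π = q_Z(154 − 4(q_Z + q_X)) − 46q_Z − q_Z².
∂π/∂q_Z = 108 − 10q_Z − 4q_X = 0, so q_Z = 10.8 − 0.4q_X.
At q_X = 10: q_Z = 10.8 − 0.4·10 = 6.8.

6.8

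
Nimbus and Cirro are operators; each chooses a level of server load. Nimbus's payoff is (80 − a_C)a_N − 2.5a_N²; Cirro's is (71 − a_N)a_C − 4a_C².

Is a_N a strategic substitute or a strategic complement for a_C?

strategic substitutes

Expanding Nimbus's payoff: 80a_N − a_Ca_N − 2.5a_N².
∂π/∂a_N = 80 − a_C − 5a_N = 0, so a_N = 16 − 0.2a_C.
The best-response slope da_N/da_C = −0.2 < 0: the reaction function is downward-sloping, so the choices are strategic substitutes.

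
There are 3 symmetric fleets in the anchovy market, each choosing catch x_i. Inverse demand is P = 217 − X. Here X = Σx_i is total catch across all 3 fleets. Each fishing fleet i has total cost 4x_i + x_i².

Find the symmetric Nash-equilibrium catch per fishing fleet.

35.5

A representative fishing fleet's profit is π_i = x_i(217 − X) − 4x_i − x_i², with X = x_i + Σ_{j≠i} x_j.
First-order condition: 213 − 4x_i − Σ_{j≠i} x_j = 0.
In a symmetric equilibrium every fishing fleet chooses the same x, so Σ_{j≠i} x_j = 2x. The condition becomes 213 − 6x = 0, giving x = 213/6 = 35.5.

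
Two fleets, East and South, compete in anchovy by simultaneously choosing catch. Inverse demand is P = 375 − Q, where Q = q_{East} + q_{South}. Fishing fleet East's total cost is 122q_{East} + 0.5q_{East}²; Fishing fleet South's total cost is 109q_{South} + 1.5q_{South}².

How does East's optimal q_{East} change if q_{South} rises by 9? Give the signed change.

Fishing fleet East's profit: π = q_{East}(375 − (q_{East} + q_{South})) − 122q_{East} − 0.5q_{East}².
∂π/∂q_{East} = 253 − 3q_{East} − q_{South} = 0, so q_{East} = 253/3 − (1/3)q_{South}.
The reaction-function slope is −1/3, so a 9-unit rise in q_{South} moves q_{East} by −1/3 × 9 = −3. East's best response falls — the actions are strategic substitutes.

-3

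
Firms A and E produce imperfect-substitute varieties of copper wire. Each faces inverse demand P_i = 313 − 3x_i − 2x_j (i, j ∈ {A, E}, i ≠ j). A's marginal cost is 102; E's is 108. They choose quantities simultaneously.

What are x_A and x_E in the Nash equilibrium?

26.75, 25.25

Firm A's profit: π = x_A(313 − 3x_A − 2x_E) − 102x_A.
∂π/∂x_A = 211 − 6x_A − 2x_E = 0 ⇒ x_A = 211/6 − (1/3)x_E.
Similarly x_E = 205/6 − (1/3)x_A.
Solving the two reaction functions simultaneously: (1 − (−1/3)(−1/3))x_A = 211/6 − (1/3)·(205/6), so (8/9)x_A = 214/9 and x_A = 26.75.
Then x_E = 205/6 − (1/3)·26.75 = 25.25.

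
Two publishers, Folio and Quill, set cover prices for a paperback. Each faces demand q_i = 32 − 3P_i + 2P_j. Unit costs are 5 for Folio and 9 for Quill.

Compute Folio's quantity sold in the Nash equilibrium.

Folio's profit: π = (P_{Folio} − 5)(32 − 3P_{Folio} + 2P_{Quill}).
∂π/∂P_{Folio} = 47 − 6P_{Folio} + 2P_{Quill} = 0 ⇒ P_{Folio} = 47/6 + (1/3)P_{Quill}.
Similarly P_{Quill} = 59/6 + (1/3)P_{Folio}.
Plugging P_{Quill} into Folio's best response: P_{Folio} = 47/6 + (1/3)(59/6 + (1/3)P_{Folio}) ⇒ (8/9)P_{Folio} = 100/9, so P_{Folio} = 12.5.
Then P_{Quill} = 59/6 + (1/3)·12.5 = 14.
q_{Folio} = 32 − 3·12.5 + 2·14 = 22.5.

22.5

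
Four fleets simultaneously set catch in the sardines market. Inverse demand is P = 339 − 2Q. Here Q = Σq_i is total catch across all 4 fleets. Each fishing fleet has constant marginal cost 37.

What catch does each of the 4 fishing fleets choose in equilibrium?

30.2

A representative fishing fleet's profit is π_i = q_i(339 − 2Q) − 37q_i, with Q = q_i + Σ_{j≠i} q_j.
First-order condition: 302 − 4q_i − 2Σ_{j≠i} q_j = 0.
With identical fishing fleets, set every q_j = q: then 302 − 4q − 6q = 0, i.e. q = 302/10 = 30.2.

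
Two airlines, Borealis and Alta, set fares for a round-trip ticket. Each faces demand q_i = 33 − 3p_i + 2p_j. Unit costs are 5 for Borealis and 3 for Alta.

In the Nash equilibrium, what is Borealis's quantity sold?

Borealis's profit: π = (p_{Borealis} − 5)(33 − 3p_{Borealis} + 2p_{Alta}).
∂π/∂p_{Borealis} = 48 − 6p_{Borealis} + 2p_{Alta} = 0 ⇒ p_{Borealis} = 8 + (1/3)p_{Alta}.
Similarly p_{Alta} = 7 + (1/3)p_{Borealis}.
Plugging p_{Alta} into Borealis's best response: p_{Borealis} = 8 + (1/3)(7 + (1/3)p_{Borealis}) ⇒ (8/9)p_{Borealis} = 31/3, so p_{Borealis} = 11.625.
Then p_{Alta} = 7 + (1/3)·11.625 = 10.875.
q_{Borealis} = 33 − 3·11.625 + 2·10.875 = 19.875.

19.875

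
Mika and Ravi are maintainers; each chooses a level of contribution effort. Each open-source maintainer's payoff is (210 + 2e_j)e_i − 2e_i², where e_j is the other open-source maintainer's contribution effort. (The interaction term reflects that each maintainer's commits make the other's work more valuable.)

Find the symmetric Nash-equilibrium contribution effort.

105

Mika's payoff is (210 + 2e_R)e_M − 2e_M².
∂π/∂e_M = 210 + 2e_R − 4e_M = 0, so e_M = 52.5 + 0.5e_R.
Setting e_M = e_R in the reaction function: e_M = 52.5 + 0.5e_M, so e_M = 52.5 / 0.5 = 105.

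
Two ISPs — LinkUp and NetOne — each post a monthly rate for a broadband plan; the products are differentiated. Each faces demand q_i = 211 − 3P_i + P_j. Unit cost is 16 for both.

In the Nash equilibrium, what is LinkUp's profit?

3844.92

LinkUp's profit: π = (P_{LinkUp} − 16)(211 − 3P_{LinkUp} + P_{NetOne}).
∂π/∂P_{LinkUp} = 259 − 6P_{LinkUp} + P_{NetOne} = 0 ⇒ P_{LinkUp} = 259/6 + (1/6)P_{NetOne}.
The game is symmetric, so in equilibrium P_{NetOne} = P_{LinkUp}: the reaction function gives (5/6)P_{LinkUp} = 259/6, hence P_{LinkUp} = 51.8.
q_{LinkUp} = 211 − 3·51.8 + 51.8 = 107.4.
Profit = (51.8 − 16)·107.4 = 3844.92.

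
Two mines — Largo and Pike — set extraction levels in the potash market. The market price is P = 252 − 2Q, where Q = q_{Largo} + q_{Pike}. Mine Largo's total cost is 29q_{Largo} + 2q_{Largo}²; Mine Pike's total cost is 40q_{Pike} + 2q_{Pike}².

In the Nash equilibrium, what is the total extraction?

43.5

Mine Largo's profit: π = q_{Largo}(252 − 2(q_{Largo} + q_{Pike})) − 29q_{Largo} − 2q_{Largo}².
∂π/∂q_{Largo} = 223 − 8q_{Largo} − 2q_{Pike} = 0, so q_{Largo} = 27.875 − 0.25q_{Pike}.
By the same steps for Pike: q_{Pike} = 26.5 − 0.25q_{Largo}.
Solving the two reaction functions simultaneously: (1 − (−0.25)(−0.25))q_{Largo} = 27.875 − 0.25·26.5, so 0.9375q_{Largo} = 21.25 and q_{Largo} = 68/3.
Then q_{Pike} = 26.5 − 0.25·(68/3) = 125/6.
Total extraction: 68/3 + 125/6 = 43.5.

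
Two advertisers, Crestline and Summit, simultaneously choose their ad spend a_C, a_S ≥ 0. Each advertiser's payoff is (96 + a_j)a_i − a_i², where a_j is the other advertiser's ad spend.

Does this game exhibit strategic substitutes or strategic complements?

strategic complements

Crestline's payoff is (96 + a_S)a_C − a_C².
∂π/∂a_C = 96 + a_S − 2a_C = 0, so a_C = 48 + 0.5a_S.
The best-response slope da_C/da_S = 0.5 > 0: the reaction function is upward-sloping, so the choices are strategic complements.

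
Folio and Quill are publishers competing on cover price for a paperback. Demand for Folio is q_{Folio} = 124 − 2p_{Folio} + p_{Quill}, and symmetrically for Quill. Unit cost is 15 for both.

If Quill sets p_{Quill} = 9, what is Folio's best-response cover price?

40.75

Folio's profit: π = (p_{Folio} − 15)(124 − 2p_{Folio} + p_{Quill}).
∂π/∂p_{Folio} = 154 − 4p_{Folio} + p_{Quill} = 0 ⇒ p_{Folio} = 38.5 + 0.25p_{Quill}.
At p_{Quill} = 9: p_{Folio} = 38.5 + 0.25·9 = 40.75.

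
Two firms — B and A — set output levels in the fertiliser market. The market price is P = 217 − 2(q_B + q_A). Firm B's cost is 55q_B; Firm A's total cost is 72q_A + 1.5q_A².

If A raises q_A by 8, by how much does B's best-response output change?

-4

Firm B's profit: π = q_B(217 − 2(q_B + q_A)) − 55q_B.
∂π/∂q_B = 162 − 4q_B − 2q_A = 0, so q_B = 40.5 − 0.5q_A.
The reaction-function slope is −0.5, so an 8-unit rise in q_A moves q_B by −0.5 × 8 = −4. B's best response falls — the actions are strategic substitutes.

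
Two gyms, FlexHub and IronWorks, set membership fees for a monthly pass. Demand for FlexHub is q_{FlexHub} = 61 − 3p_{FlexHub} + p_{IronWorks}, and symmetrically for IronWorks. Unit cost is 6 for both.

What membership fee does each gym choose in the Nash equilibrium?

FlexHub's profit: π = (p_{FlexHub} − 6)(61 − 3p_{FlexHub} + p_{IronWorks}).
∂π/∂p_{FlexHub} = 79 − 6p_{FlexHub} + p_{IronWorks} = 0 ⇒ p_{FlexHub} = 79/6 + (1/6)p_{IronWorks}.
Setting p_{FlexHub} = p_{IronWorks} in the reaction function: p_{FlexHub} = 79/6 + (1/6)p_{FlexHub}, so p_{FlexHub} = (79/6) / (5/6) = 15.8.

15.8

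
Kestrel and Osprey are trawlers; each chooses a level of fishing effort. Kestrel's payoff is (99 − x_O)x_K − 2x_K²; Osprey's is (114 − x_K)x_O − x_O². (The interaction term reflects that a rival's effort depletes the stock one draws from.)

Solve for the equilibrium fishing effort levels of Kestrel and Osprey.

12, 51

Expanding Kestrel's payoff: 99x_K − x_Ox_K − 2x_K².
∂π/∂x_K = 99 − x_O − 4x_K = 0, so x_K = 24.75 − 0.25x_O.
Likewise for Osprey: x_O = 57 − 0.5x_K.
Solving the two reaction functions simultaneously: (1 − (−0.25)(−0.5))x_K = 24.75 − 0.25·57, so 0.875x_K = 10.5 and x_K = 12.
Then x_O = 57 − 0.5·12 = 51.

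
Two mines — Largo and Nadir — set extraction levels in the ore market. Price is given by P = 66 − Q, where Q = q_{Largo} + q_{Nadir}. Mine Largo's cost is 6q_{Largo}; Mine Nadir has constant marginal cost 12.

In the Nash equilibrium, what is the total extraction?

Mine Largo's profit: π = q_{Largo}(66 − (q_{Largo} + q_{Nadir})) − 6q_{Largo}.
∂π/∂q_{Largo} = 60 − 2q_{Largo} − q_{Nadir} = 0, so q_{Largo} = 30 − 0.5q_{Nadir}.
By the same steps for Nadir: q_{Nadir} = 27 − 0.5q_{Largo}.
Plugging q_{Nadir} into Largo's best response: q_{Largo} = 30 − 0.5(27 − 0.5q_{Largo}) ⇒ 0.75q_{Largo} = 16.5, so q_{Largo} = 22.
Then q_{Nadir} = 27 − 0.5·22 = 16.
Total extraction: 22 + 16 = 38.

38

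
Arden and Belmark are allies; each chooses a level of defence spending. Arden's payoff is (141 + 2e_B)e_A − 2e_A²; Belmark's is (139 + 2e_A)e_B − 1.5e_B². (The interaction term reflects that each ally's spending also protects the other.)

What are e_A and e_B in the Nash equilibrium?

Expanding Arden's payoff: 141e_A + 2e_Be_A − 2e_A².
∂π/∂e_A = 141 + 2e_B − 4e_A = 0, so e_A = 35.25 + 0.5e_B.
Likewise for Belmark: e_B = 139/3 + (2/3)e_A.
Substituting the second reaction function into the first: e_A = 35.25 + 0.5(139/3 + (2/3)e_A), which gives (2/3)e_A = 701/12 ⇒ e_A = 87.625.
Then e_B = 139/3 + (2/3)·87.625 = 104.75.

87.625, 104.75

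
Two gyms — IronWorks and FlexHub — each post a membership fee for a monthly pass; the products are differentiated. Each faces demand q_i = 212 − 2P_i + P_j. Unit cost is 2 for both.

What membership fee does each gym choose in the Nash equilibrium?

72

IronWorks's profit: π = (P_{IronWorks} − 2)(212 − 2P_{IronWorks} + P_{FlexHub}).
∂π/∂P_{IronWorks} = 216 − 4P_{IronWorks} + P_{FlexHub} = 0 ⇒ P_{IronWorks} = 54 + 0.25P_{FlexHub}.
Setting P_{IronWorks} = P_{FlexHub} in the reaction function: P_{IronWorks} = 54 + 0.25P_{IronWorks}, so P_{IronWorks} = 54 / 0.75 = 72.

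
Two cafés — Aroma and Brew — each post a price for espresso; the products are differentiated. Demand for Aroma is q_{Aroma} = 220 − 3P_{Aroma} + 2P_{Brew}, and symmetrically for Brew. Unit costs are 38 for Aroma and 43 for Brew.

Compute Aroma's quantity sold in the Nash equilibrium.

Aroma's profit: π = (P_{Aroma} − 38)(220 − 3P_{Aroma} + 2P_{Brew}).
∂π/∂P_{Aroma} = 334 − 6P_{Aroma} + 2P_{Brew} = 0 ⇒ P_{Aroma} = 167/3 + (1/3)P_{Brew}.
Similarly P_{Brew} = 349/6 + (1/3)P_{Aroma}.
Solving the two reaction functions simultaneously: (1 − (1/3)(1/3))P_{Aroma} = 167/3 + (1/3)·(349/6), so (8/9)P_{Aroma} = 1351/18 and P_{Aroma} = 84.4375.
Then P_{Brew} = 349/6 + (1/3)·84.4375 = 86.3125.
q_{Aroma} = 220 − 3·84.4375 + 2·86.3125 = 139.3125.

139.3125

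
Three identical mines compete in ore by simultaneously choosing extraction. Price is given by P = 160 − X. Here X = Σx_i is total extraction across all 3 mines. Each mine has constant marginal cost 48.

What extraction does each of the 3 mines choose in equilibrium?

28

A representative mine's profit is π_i = x_i(160 − X) − 48x_i, with X = x_i + Σ_{j≠i} x_j.
First-order condition: 112 − 2x_i − Σ_{j≠i} x_j = 0.
With identical mines, set every x_j = x: then 112 − 2x − 2x = 0, i.e. x = 112/4 = 28.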